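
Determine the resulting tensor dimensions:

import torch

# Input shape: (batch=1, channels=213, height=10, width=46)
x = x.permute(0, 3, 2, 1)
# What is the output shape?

Input shape: (1, 213, 10, 46)
Output shape: (1, 46, 10, 213)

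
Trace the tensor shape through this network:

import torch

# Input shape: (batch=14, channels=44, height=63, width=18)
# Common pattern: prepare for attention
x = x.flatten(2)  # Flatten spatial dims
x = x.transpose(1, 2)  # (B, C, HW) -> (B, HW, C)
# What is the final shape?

Input shape: (14, 44, 63, 18)
  -> after flatten(2): (14, 44, 1134)
Output shape: (14, 1134, 44)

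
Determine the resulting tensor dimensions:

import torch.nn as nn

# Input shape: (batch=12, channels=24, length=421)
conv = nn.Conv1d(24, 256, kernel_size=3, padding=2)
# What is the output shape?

Input shape: (12, 24, 421)
Output shape: (12, 256, 423)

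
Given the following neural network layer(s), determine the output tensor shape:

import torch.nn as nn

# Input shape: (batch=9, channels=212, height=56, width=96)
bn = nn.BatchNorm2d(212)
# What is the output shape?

Input shape: (9, 212, 56, 96)
Output shape: (9, 212, 56, 96)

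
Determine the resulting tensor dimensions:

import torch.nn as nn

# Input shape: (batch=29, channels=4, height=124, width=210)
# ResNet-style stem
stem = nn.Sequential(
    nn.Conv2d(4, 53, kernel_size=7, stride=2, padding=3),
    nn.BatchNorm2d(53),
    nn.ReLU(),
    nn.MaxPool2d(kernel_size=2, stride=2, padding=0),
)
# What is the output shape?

Input shape: (29, 4, 124, 210)
  -> after Conv2d 7x7 stride=2: (29, 53, 62, 105)
Output shape: (29, 53, 31, 52)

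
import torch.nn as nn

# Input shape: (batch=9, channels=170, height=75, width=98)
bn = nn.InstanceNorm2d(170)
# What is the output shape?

Input shape: (9, 170, 75, 98)
Output shape: (9, 170, 75, 98)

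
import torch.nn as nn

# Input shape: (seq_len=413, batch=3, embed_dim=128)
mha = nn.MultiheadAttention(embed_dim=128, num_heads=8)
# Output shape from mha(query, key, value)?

Input shape: (413, 3, 128)
Output shape: (413, 3, 128)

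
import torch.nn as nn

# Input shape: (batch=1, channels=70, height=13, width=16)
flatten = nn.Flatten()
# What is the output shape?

Input shape: (1, 70, 13, 16)
Output shape: (1, 14560)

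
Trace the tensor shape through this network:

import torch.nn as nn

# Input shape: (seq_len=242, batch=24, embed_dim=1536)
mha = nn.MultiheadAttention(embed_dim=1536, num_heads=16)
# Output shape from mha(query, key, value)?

Input shape: (242, 24, 1536)
Output shape: (242, 24, 1536)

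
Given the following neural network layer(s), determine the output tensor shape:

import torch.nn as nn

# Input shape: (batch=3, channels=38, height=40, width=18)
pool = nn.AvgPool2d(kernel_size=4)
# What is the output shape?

Input shape: (3, 38, 40, 18)
Output shape: (3, 38, 10, 4)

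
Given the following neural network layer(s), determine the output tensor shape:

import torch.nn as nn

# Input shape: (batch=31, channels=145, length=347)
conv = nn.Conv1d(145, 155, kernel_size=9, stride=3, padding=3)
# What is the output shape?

Input shape: (31, 145, 347)
Output shape: (31, 155, 115)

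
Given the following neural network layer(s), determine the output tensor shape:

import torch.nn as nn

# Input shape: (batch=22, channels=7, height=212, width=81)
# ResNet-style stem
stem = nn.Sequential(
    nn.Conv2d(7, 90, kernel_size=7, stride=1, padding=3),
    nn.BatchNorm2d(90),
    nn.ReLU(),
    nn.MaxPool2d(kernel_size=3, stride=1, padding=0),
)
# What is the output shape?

Input shape: (22, 7, 212, 81)
  -> after Conv2d 7x7 stride=1: (22, 90, 212, 81)
Output shape: (22, 90, 210, 79)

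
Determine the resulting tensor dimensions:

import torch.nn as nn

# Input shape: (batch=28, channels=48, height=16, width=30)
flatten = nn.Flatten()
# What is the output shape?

Input shape: (28, 48, 16, 30)
Output shape: (28, 23040)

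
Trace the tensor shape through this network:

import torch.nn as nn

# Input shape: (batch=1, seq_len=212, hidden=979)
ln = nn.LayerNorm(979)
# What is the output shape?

Input shape: (1, 212, 979)
Output shape: (1, 212, 979)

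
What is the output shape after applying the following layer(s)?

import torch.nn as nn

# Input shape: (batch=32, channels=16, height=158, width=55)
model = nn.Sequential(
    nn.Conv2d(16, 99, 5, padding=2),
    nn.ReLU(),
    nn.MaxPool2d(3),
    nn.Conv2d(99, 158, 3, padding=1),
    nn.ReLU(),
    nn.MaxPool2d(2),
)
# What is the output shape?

Input shape: (32, 16, 158, 55)
  -> after first Conv2d: (32, 99, 158, 55)
  -> after first MaxPool2d: (32, 99, 52, 18)
  -> after second Conv2d: (32, 158, 52, 18)
Output shape: (32, 158, 26, 9)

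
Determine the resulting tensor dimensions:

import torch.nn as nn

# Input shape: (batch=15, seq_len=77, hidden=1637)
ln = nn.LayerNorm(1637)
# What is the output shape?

Input shape: (15, 77, 1637)
Output shape: (15, 77, 1637)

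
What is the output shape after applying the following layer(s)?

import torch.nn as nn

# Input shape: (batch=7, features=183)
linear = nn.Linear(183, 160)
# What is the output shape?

Input shape: (7, 183)
Output shape: (7, 160)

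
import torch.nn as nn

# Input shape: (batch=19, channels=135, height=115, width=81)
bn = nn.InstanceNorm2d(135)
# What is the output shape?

Input shape: (19, 135, 115, 81)
Output shape: (19, 135, 115, 81)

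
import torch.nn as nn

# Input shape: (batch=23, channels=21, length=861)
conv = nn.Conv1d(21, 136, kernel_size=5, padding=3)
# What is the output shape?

Input shape: (23, 21, 861)
Output shape: (23, 136, 863)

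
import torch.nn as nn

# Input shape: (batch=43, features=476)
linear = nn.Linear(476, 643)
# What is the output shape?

Input shape: (43, 476)
Output shape: (43, 643)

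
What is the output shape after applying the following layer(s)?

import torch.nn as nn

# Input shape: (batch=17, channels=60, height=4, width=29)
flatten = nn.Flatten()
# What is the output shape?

Input shape: (17, 60, 4, 29)
Output shape: (17, 6960)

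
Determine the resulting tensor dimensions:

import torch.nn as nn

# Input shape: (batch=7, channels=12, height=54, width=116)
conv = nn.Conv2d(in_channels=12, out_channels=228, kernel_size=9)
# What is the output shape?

Input shape: (7, 12, 54, 116)
Output shape: (7, 228, 46, 108)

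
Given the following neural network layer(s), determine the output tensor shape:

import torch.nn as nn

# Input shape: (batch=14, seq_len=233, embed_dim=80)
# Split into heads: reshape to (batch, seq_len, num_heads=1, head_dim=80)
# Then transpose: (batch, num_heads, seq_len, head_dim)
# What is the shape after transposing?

Input shape: (14, 233, 80)
  -> after reshape: (14, 233, 1, 80)
Output shape: (14, 1, 233, 80)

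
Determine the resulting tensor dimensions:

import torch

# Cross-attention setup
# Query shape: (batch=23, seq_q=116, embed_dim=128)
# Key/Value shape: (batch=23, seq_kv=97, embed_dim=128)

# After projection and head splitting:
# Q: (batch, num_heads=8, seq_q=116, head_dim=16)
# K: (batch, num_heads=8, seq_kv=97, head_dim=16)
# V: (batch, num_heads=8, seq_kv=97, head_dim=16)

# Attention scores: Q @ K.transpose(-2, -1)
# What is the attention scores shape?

Input shape: (23, 116, 128)
Output shape: (23, 8, 116, 97)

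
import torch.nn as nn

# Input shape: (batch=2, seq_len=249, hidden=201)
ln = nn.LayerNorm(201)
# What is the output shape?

Input shape: (2, 249, 201)
Output shape: (2, 249, 201)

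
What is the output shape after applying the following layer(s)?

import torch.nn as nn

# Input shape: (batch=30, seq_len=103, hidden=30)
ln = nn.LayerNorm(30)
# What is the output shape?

Input shape: (30, 103, 30)
Output shape: (30, 103, 30)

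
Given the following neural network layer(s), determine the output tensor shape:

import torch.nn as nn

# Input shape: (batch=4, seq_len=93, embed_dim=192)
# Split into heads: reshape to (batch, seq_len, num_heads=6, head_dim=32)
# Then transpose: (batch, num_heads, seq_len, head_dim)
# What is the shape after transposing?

Input shape: (4, 93, 192)
  -> after reshape: (4, 93, 6, 32)
Output shape: (4, 6, 93, 32)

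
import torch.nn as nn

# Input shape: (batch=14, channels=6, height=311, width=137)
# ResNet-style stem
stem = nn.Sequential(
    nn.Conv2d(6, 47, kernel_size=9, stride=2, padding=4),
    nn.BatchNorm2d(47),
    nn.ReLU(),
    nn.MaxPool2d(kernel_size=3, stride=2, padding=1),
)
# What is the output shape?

Input shape: (14, 6, 311, 137)
  -> after Conv2d 9x9 stride=2: (14, 47, 156, 69)
Output shape: (14, 47, 78, 35)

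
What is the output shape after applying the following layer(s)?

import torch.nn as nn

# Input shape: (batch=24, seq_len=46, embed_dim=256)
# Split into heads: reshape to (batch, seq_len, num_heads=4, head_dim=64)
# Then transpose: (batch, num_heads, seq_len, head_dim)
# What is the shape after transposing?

Input shape: (24, 46, 256)
  -> after reshape: (24, 46, 4, 64)
Output shape: (24, 4, 46, 64)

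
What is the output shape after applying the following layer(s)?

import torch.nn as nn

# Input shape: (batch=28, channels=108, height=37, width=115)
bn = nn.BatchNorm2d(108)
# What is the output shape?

Input shape: (28, 108, 37, 115)
Output shape: (28, 108, 37, 115)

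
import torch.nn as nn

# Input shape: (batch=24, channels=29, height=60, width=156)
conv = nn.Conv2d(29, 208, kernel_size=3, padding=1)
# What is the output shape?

Input shape: (24, 29, 60, 156)
Output shape: (24, 208, 60, 156)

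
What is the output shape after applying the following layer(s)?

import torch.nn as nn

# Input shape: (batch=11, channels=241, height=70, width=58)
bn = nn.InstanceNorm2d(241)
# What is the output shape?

Input shape: (11, 241, 70, 58)
Output shape: (11, 241, 70, 58)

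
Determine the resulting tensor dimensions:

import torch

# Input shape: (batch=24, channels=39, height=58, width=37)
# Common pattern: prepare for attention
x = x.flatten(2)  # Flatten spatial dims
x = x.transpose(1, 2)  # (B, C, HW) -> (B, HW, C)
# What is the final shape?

Input shape: (24, 39, 58, 37)
  -> after flatten(2): (24, 39, 2146)
Output shape: (24, 2146, 39)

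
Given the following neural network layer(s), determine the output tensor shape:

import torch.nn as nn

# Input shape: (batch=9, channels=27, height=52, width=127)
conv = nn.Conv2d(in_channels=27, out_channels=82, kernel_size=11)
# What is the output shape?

Input shape: (9, 27, 52, 127)
Output shape: (9, 82, 42, 117)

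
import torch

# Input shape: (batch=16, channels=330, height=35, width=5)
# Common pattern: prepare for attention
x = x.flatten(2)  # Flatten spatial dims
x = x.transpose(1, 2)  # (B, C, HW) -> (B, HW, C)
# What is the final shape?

Input shape: (16, 330, 35, 5)
  -> after flatten(2): (16, 330, 175)
Output shape: (16, 175, 330)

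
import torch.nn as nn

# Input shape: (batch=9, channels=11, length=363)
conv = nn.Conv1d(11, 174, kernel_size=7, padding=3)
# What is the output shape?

Input shape: (9, 11, 363)
Output shape: (9, 174, 363)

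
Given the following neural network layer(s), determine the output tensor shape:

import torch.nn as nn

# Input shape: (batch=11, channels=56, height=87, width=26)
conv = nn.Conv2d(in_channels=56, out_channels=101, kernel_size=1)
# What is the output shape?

Input shape: (11, 56, 87, 26)
Output shape: (11, 101, 87, 26)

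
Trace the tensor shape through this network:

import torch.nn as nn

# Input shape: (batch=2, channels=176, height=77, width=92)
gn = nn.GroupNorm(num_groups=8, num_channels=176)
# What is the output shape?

Input shape: (2, 176, 77, 92)
Output shape: (2, 176, 77, 92)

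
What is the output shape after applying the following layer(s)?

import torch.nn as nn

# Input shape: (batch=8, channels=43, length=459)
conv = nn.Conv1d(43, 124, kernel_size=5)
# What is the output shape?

Input shape: (8, 43, 459)
Output shape: (8, 124, 455)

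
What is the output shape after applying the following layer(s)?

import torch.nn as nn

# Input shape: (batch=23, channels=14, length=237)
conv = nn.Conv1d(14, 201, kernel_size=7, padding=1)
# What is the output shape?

Input shape: (23, 14, 237)
Output shape: (23, 201, 233)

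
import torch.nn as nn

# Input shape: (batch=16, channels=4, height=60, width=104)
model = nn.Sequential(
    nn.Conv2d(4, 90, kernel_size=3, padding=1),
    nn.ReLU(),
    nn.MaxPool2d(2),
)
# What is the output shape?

Input shape: (16, 4, 60, 104)
  -> after Conv2d: (16, 90, 60, 104)
  -> after ReLU: (16, 90, 60, 104)
Output shape: (16, 90, 30, 52)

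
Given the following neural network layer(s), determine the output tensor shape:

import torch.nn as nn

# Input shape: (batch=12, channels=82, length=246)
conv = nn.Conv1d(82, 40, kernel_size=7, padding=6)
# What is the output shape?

Input shape: (12, 82, 246)
Output shape: (12, 40, 252)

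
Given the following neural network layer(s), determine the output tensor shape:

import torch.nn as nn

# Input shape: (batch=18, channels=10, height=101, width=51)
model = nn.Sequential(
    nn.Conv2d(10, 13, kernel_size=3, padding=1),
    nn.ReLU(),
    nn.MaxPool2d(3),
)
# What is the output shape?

Input shape: (18, 10, 101, 51)
  -> after Conv2d: (18, 13, 101, 51)
  -> after ReLU: (18, 13, 101, 51)
Output shape: (18, 13, 33, 17)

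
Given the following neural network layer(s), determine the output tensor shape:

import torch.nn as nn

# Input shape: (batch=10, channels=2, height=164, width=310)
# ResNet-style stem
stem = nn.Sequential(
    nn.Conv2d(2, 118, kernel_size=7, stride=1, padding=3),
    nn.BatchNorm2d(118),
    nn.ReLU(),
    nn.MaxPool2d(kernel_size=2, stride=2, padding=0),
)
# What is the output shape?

Input shape: (10, 2, 164, 310)
  -> after Conv2d 7x7 stride=1: (10, 118, 164, 310)
Output shape: (10, 118, 82, 155)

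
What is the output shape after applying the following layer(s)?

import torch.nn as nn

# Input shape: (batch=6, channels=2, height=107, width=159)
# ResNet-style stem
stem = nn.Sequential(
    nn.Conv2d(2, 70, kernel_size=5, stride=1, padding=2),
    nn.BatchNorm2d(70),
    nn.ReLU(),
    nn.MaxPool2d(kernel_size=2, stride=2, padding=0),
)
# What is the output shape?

Input shape: (6, 2, 107, 159)
  -> after Conv2d 5x5 stride=1: (6, 70, 107, 159)
Output shape: (6, 70, 53, 79)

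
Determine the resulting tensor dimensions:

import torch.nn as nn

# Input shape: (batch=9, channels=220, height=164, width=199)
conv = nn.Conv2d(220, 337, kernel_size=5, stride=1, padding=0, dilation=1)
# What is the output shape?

Input shape: (9, 220, 164, 199)
Output shape: (9, 337, 160, 195)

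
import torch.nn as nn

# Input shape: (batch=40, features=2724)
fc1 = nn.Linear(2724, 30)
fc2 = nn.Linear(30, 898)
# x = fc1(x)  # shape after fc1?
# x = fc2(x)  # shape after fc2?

Input shape: (40, 2724)
  -> after fc1: (40, 30)
Output shape: (40, 898)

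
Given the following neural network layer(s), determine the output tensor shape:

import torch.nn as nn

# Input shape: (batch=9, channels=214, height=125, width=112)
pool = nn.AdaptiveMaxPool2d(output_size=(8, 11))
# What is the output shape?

Input shape: (9, 214, 125, 112)
Output shape: (9, 214, 8, 11)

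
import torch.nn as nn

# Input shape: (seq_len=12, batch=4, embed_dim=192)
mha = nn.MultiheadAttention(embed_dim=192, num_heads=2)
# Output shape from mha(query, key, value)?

Input shape: (12, 4, 192)
Output shape: (12, 4, 192)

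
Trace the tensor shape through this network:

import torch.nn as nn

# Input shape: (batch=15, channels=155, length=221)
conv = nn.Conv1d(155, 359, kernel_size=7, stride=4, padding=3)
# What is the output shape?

Input shape: (15, 155, 221)
Output shape: (15, 359, 56)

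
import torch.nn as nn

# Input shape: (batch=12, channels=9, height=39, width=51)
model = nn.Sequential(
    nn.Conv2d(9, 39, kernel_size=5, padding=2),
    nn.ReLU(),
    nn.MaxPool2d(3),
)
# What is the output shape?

Input shape: (12, 9, 39, 51)
  -> after Conv2d: (12, 39, 39, 51)
  -> after ReLU: (12, 39, 39, 51)
Output shape: (12, 39, 13, 17)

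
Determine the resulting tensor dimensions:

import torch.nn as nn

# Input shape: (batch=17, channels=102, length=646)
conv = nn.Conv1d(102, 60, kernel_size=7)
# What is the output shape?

Input shape: (17, 102, 646)
Output shape: (17, 60, 640)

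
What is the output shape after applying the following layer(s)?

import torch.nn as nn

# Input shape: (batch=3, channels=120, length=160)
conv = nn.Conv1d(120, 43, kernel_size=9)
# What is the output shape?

Input shape: (3, 120, 160)
Output shape: (3, 43, 152)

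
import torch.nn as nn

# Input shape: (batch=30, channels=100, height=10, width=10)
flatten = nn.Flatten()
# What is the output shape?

Input shape: (30, 100, 10, 10)
Output shape: (30, 10000)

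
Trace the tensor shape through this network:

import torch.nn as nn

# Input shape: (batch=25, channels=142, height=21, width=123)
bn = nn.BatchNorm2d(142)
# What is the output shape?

Input shape: (25, 142, 21, 123)
Output shape: (25, 142, 21, 123)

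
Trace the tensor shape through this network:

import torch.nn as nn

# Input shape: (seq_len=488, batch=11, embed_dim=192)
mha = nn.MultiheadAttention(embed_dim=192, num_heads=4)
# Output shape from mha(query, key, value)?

Input shape: (488, 11, 192)
Output shape: (488, 11, 192)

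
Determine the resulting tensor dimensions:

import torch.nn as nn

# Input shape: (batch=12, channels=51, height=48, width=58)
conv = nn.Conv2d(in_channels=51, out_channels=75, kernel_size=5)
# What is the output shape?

Input shape: (12, 51, 48, 58)
Output shape: (12, 75, 44, 54)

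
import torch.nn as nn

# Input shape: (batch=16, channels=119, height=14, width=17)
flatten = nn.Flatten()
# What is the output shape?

Input shape: (16, 119, 14, 17)
Output shape: (16, 28322)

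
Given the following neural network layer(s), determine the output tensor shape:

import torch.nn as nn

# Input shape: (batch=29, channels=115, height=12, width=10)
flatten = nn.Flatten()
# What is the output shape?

Input shape: (29, 115, 12, 10)
Output shape: (29, 13800)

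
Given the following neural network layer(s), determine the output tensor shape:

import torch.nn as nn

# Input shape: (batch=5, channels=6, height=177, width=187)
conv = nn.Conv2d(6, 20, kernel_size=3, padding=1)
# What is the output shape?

Input shape: (5, 6, 177, 187)
Output shape: (5, 20, 177, 187)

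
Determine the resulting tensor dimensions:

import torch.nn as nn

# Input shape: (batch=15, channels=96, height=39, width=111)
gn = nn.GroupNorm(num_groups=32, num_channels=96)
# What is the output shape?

Input shape: (15, 96, 39, 111)
Output shape: (15, 96, 39, 111)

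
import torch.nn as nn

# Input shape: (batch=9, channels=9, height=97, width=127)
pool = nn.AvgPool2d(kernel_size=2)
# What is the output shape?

Input shape: (9, 9, 97, 127)
Output shape: (9, 9, 48, 63)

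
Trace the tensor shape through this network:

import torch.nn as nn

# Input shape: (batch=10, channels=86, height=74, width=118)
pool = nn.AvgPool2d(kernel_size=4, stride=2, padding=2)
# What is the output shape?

Input shape: (10, 86, 74, 118)
Output shape: (10, 86, 38, 60)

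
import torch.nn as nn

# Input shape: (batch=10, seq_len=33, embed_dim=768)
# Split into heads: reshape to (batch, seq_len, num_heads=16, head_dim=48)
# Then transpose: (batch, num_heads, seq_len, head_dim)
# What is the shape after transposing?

Input shape: (10, 33, 768)
  -> after reshape: (10, 33, 16, 48)
Output shape: (10, 16, 33, 48)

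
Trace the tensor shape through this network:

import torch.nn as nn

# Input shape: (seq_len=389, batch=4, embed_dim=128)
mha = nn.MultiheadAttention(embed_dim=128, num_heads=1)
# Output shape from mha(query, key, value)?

Input shape: (389, 4, 128)
Output shape: (389, 4, 128)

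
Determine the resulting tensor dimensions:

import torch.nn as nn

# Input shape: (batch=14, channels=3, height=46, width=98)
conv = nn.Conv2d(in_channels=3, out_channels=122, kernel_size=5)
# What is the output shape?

Input shape: (14, 3, 46, 98)
Output shape: (14, 122, 42, 94)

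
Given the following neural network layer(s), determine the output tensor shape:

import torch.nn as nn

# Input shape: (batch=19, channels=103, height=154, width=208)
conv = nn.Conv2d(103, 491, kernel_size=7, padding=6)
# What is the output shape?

Input shape: (19, 103, 154, 208)
Output shape: (19, 491, 160, 214)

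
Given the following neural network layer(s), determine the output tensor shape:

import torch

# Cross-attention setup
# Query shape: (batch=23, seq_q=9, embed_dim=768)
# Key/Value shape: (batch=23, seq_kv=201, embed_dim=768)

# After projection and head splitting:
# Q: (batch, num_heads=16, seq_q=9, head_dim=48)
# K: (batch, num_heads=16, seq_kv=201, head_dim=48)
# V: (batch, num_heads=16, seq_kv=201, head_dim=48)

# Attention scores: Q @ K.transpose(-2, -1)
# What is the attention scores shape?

Input shape: (23, 9, 768)
Output shape: (23, 16, 9, 201)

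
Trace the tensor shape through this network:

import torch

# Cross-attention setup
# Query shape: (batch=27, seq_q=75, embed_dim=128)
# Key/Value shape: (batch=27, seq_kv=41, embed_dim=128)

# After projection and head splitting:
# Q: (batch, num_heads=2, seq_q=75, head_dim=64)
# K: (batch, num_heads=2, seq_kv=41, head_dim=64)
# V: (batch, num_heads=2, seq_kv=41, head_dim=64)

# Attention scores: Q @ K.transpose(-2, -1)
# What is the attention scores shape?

Input shape: (27, 75, 128)
Output shape: (27, 2, 75, 41)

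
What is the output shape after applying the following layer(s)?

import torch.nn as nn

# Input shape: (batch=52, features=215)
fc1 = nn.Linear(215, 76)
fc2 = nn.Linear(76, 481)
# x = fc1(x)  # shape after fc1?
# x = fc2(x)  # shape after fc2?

Input shape: (52, 215)
  -> after fc1: (52, 76)
Output shape: (52, 481)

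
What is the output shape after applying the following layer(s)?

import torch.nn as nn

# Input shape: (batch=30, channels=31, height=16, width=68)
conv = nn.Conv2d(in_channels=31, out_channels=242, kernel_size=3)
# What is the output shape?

Input shape: (30, 31, 16, 68)
Output shape: (30, 242, 14, 66)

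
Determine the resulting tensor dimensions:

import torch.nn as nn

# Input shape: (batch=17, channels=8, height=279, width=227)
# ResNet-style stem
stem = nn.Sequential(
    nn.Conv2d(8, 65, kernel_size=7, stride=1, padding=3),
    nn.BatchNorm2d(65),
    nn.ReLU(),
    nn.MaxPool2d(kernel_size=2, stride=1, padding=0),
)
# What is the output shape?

Input shape: (17, 8, 279, 227)
  -> after Conv2d 7x7 stride=1: (17, 65, 279, 227)
Output shape: (17, 65, 278, 226)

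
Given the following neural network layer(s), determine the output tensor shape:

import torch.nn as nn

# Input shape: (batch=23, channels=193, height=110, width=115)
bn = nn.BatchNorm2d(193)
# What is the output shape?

Input shape: (23, 193, 110, 115)
Output shape: (23, 193, 110, 115)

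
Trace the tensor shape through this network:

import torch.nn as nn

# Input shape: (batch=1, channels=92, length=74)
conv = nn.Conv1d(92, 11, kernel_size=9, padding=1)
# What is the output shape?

Input shape: (1, 92, 74)
Output shape: (1, 11, 68)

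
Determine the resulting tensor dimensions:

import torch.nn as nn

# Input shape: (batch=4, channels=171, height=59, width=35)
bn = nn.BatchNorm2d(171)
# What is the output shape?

Input shape: (4, 171, 59, 35)
Output shape: (4, 171, 59, 35)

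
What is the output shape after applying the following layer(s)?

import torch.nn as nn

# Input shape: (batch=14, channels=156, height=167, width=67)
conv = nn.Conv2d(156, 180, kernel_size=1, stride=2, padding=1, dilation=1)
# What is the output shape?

Input shape: (14, 156, 167, 67)
Output shape: (14, 180, 85, 35)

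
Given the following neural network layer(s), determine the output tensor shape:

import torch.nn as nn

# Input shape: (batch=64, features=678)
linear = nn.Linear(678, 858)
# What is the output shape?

Input shape: (64, 678)
Output shape: (64, 858)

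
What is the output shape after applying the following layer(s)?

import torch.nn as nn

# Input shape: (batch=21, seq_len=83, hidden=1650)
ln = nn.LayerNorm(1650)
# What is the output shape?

Input shape: (21, 83, 1650)
Output shape: (21, 83, 1650)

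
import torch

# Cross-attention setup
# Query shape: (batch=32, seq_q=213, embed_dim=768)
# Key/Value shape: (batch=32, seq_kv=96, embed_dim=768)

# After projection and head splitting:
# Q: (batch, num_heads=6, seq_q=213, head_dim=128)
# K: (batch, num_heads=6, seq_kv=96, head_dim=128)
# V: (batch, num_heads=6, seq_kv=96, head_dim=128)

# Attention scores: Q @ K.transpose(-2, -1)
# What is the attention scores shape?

Input shape: (32, 213, 768)
Output shape: (32, 6, 213, 96)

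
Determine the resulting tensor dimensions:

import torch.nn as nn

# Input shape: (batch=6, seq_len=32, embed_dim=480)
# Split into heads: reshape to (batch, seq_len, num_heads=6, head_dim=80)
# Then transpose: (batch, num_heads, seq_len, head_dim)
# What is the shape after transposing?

Input shape: (6, 32, 480)
  -> after reshape: (6, 32, 6, 80)
Output shape: (6, 6, 32, 80)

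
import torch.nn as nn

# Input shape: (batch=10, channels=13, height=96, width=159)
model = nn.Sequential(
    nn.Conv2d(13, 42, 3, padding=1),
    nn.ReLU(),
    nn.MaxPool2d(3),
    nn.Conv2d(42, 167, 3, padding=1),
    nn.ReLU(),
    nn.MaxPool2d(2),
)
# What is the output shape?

Input shape: (10, 13, 96, 159)
  -> after first Conv2d: (10, 42, 96, 159)
  -> after first MaxPool2d: (10, 42, 32, 53)
  -> after second Conv2d: (10, 167, 32, 53)
Output shape: (10, 167, 16, 26)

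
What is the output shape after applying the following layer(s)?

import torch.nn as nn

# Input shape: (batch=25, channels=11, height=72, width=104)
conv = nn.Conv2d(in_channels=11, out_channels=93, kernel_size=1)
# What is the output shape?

Input shape: (25, 11, 72, 104)
Output shape: (25, 93, 72, 104)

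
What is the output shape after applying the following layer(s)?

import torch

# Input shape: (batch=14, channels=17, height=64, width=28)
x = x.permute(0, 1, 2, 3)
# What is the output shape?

Input shape: (14, 17, 64, 28)
Output shape: (14, 17, 64, 28)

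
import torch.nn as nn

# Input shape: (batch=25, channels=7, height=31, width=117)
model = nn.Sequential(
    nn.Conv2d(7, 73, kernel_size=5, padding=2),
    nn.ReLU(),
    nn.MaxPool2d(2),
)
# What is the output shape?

Input shape: (25, 7, 31, 117)
  -> after Conv2d: (25, 73, 31, 117)
  -> after ReLU: (25, 73, 31, 117)
Output shape: (25, 73, 15, 58)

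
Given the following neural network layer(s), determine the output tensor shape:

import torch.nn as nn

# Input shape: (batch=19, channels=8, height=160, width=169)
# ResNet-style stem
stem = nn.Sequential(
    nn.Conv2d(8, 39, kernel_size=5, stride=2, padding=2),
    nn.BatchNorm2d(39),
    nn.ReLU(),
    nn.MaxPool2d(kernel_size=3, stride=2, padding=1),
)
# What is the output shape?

Input shape: (19, 8, 160, 169)
  -> after Conv2d 5x5 stride=2: (19, 39, 80, 85)
Output shape: (19, 39, 40, 43)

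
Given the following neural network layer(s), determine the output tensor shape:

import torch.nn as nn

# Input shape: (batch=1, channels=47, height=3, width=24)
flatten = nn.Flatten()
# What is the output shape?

Input shape: (1, 47, 3, 24)
Output shape: (1, 3384)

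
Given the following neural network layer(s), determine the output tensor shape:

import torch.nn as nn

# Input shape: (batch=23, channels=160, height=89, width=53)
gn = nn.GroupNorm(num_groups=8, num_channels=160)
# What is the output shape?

Input shape: (23, 160, 89, 53)
Output shape: (23, 160, 89, 53)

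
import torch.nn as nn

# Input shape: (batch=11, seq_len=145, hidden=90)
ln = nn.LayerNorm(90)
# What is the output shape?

Input shape: (11, 145, 90)
Output shape: (11, 145, 90)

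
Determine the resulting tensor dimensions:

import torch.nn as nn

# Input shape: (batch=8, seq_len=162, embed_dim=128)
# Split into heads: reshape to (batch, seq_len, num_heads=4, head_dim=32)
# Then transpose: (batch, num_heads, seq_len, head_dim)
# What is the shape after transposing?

Input shape: (8, 162, 128)
  -> after reshape: (8, 162, 4, 32)
Output shape: (8, 4, 162, 32)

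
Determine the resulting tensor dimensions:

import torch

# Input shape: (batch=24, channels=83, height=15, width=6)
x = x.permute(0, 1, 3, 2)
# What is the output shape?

Input shape: (24, 83, 15, 6)
Output shape: (24, 83, 6, 15)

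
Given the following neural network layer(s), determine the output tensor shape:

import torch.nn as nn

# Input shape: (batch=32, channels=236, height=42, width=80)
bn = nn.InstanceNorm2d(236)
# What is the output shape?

Input shape: (32, 236, 42, 80)
Output shape: (32, 236, 42, 80)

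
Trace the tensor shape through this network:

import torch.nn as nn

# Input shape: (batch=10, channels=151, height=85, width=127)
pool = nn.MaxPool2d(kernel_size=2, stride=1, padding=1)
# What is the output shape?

Input shape: (10, 151, 85, 127)
Output shape: (10, 151, 86, 128)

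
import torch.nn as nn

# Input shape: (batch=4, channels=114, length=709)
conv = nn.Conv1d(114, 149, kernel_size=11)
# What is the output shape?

Input shape: (4, 114, 709)
Output shape: (4, 149, 699)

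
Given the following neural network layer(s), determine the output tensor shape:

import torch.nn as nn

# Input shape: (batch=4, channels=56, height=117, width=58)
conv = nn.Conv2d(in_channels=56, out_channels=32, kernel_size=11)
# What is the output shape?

Input shape: (4, 56, 117, 58)
Output shape: (4, 32, 107, 48)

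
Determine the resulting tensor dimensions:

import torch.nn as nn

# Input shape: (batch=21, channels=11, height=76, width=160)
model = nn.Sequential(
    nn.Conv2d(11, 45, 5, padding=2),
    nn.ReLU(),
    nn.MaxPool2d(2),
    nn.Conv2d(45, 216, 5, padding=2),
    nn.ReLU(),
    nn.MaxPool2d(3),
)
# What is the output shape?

Input shape: (21, 11, 76, 160)
  -> after first Conv2d: (21, 45, 76, 160)
  -> after first MaxPool2d: (21, 45, 38, 80)
  -> after second Conv2d: (21, 216, 38, 80)
Output shape: (21, 216, 12, 26)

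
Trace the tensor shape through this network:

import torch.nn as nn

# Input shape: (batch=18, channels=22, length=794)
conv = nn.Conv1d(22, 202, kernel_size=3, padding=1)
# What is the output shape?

Input shape: (18, 22, 794)
Output shape: (18, 202, 794)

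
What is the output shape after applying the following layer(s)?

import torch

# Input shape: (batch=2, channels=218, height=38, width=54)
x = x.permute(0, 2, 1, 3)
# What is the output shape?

Input shape: (2, 218, 38, 54)
Output shape: (2, 38, 218, 54)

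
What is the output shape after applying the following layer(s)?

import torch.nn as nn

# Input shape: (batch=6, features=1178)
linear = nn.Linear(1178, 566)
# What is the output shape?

Input shape: (6, 1178)
Output shape: (6, 566)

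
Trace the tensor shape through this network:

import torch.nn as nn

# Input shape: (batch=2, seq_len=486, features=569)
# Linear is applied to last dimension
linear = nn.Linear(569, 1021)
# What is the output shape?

Input shape: (2, 486, 569)
Output shape: (2, 486, 1021)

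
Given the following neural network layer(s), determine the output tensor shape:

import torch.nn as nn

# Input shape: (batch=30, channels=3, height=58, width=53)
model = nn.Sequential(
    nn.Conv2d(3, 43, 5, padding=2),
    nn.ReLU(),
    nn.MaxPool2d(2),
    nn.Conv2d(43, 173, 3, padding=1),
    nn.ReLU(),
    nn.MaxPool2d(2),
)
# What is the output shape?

Input shape: (30, 3, 58, 53)
  -> after first Conv2d: (30, 43, 58, 53)
  -> after first MaxPool2d: (30, 43, 29, 26)
  -> after second Conv2d: (30, 173, 29, 26)
Output shape: (30, 173, 14, 13)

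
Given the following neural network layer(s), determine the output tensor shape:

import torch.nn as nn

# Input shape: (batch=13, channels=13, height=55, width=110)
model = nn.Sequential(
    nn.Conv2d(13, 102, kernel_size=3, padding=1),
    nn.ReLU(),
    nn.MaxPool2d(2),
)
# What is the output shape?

Input shape: (13, 13, 55, 110)
  -> after Conv2d: (13, 102, 55, 110)
  -> after ReLU: (13, 102, 55, 110)
Output shape: (13, 102, 27, 55)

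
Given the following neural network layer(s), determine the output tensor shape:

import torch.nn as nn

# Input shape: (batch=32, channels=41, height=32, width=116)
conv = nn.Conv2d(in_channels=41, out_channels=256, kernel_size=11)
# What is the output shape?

Input shape: (32, 41, 32, 116)
Output shape: (32, 256, 22, 106)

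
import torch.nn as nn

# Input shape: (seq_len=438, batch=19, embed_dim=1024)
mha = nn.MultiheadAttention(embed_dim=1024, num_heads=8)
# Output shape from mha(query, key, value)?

Input shape: (438, 19, 1024)
Output shape: (438, 19, 1024)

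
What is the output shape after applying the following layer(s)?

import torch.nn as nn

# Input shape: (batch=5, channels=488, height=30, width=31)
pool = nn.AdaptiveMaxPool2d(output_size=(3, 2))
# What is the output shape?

Input shape: (5, 488, 30, 31)
Output shape: (5, 488, 3, 2)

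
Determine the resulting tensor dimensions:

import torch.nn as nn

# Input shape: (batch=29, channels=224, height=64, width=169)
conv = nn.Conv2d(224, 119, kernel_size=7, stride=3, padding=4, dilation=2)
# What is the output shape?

Input shape: (29, 224, 64, 169)
Output shape: (29, 119, 20, 55)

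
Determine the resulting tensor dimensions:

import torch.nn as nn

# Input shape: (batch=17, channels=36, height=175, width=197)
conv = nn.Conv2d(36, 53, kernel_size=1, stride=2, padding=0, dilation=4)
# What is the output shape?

Input shape: (17, 36, 175, 197)
Output shape: (17, 53, 88, 99)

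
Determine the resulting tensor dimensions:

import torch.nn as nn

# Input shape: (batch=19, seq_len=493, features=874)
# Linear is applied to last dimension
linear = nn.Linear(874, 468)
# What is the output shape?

Input shape: (19, 493, 874)
Output shape: (19, 493, 468)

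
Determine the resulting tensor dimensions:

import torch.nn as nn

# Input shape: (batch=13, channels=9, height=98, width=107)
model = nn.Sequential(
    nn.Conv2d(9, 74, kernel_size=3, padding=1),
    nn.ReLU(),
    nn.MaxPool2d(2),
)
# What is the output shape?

Input shape: (13, 9, 98, 107)
  -> after Conv2d: (13, 74, 98, 107)
  -> after ReLU: (13, 74, 98, 107)
Output shape: (13, 74, 49, 53)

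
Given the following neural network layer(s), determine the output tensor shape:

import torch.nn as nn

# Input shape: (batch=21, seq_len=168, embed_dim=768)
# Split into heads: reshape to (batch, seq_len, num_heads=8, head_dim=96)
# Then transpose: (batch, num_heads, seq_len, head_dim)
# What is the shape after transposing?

Input shape: (21, 168, 768)
  -> after reshape: (21, 168, 8, 96)
Output shape: (21, 8, 168, 96)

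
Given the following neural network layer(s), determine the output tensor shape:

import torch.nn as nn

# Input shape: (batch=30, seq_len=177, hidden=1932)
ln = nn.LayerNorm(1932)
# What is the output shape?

Input shape: (30, 177, 1932)
Output shape: (30, 177, 1932)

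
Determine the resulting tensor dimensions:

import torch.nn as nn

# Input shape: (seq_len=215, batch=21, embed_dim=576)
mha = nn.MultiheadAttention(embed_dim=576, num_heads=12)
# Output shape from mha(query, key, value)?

Input shape: (215, 21, 576)
Output shape: (215, 21, 576)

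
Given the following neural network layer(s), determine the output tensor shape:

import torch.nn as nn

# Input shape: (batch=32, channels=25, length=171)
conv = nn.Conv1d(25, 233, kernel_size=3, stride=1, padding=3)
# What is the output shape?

Input shape: (32, 25, 171)
Output shape: (32, 233, 175)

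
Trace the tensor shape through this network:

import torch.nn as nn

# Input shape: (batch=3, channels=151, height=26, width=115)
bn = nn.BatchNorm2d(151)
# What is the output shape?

Input shape: (3, 151, 26, 115)
Output shape: (3, 151, 26, 115)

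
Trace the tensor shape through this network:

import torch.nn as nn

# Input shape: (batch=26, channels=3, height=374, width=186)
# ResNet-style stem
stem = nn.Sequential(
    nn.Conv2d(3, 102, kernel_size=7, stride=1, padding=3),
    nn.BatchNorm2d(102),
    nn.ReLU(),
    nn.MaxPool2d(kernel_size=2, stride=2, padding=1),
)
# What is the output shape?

Input shape: (26, 3, 374, 186)
  -> after Conv2d 7x7 stride=1: (26, 102, 374, 186)
Output shape: (26, 102, 188, 94)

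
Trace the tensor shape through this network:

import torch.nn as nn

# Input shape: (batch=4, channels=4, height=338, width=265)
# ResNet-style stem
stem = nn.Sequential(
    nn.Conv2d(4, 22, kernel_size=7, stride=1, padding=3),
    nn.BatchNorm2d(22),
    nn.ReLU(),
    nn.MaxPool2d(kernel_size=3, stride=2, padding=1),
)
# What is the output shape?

Input shape: (4, 4, 338, 265)
  -> after Conv2d 7x7 stride=1: (4, 22, 338, 265)
Output shape: (4, 22, 169, 133)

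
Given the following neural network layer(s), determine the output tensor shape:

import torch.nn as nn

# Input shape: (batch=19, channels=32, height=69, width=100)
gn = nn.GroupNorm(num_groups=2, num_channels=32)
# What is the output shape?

Input shape: (19, 32, 69, 100)
Output shape: (19, 32, 69, 100)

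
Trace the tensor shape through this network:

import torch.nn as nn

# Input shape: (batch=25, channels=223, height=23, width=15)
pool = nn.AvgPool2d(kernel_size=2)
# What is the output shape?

Input shape: (25, 223, 23, 15)
Output shape: (25, 223, 11, 7)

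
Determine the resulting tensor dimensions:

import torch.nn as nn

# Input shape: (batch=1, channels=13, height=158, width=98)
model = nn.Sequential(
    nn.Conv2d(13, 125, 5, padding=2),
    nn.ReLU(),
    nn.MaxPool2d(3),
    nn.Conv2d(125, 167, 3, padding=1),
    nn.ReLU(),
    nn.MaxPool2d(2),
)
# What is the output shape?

Input shape: (1, 13, 158, 98)
  -> after first Conv2d: (1, 125, 158, 98)
  -> after first MaxPool2d: (1, 125, 52, 32)
  -> after second Conv2d: (1, 167, 52, 32)
Output shape: (1, 167, 26, 16)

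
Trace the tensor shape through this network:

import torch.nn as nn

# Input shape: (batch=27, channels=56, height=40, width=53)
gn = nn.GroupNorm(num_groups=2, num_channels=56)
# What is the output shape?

Input shape: (27, 56, 40, 53)
Output shape: (27, 56, 40, 53)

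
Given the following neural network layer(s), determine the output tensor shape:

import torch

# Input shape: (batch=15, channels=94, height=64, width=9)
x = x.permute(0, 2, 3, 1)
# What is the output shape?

Input shape: (15, 94, 64, 9)
Output shape: (15, 64, 9, 94)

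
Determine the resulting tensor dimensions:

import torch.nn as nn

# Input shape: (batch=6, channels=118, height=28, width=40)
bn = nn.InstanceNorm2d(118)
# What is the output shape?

Input shape: (6, 118, 28, 40)
Output shape: (6, 118, 28, 40)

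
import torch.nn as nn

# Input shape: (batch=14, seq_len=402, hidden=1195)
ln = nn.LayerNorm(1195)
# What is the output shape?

Input shape: (14, 402, 1195)
Output shape: (14, 402, 1195)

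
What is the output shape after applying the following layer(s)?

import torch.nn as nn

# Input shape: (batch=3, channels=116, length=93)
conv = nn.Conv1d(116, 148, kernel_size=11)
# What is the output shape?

Input shape: (3, 116, 93)
Output shape: (3, 148, 83)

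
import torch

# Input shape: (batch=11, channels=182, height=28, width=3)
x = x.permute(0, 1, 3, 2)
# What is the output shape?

Input shape: (11, 182, 28, 3)
Output shape: (11, 182, 3, 28)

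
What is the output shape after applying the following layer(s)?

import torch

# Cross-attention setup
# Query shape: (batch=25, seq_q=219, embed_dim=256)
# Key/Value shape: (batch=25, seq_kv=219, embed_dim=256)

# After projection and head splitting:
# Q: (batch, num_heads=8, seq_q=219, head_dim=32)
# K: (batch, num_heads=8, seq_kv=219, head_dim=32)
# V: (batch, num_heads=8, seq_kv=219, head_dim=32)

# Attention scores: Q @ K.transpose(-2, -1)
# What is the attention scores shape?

Input shape: (25, 219, 256)
Output shape: (25, 8, 219, 219)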